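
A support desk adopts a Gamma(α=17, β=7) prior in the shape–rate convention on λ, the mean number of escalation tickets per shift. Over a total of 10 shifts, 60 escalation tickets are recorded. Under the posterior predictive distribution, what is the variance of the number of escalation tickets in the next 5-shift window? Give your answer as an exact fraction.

8470/289

Total count 60 over total exposure 10 shifts.
Gamma(α, β) with Poisson data over total exposure Σt gives posterior Gamma(α+Σx, β+Σt) = Gamma(77, 17).
The posterior predictive for a window of length T is Negative Binomial with variance T·α'·(β'+T)/β'² = 5·77·22/289 = 8470/289.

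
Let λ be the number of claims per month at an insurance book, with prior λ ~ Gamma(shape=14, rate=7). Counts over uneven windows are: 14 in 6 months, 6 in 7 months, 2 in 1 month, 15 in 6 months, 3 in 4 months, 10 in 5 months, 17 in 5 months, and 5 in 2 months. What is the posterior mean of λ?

2

Total count: 14 + 6 + 2 + 15 + 3 + 10 + 17 + 5 = 72.
Total exposure: 6 + 7 + 1 + 6 + 4 + 5 + 5 + 2 = 36 months.
Gamma(α, β) with Poisson data over total exposure Σt gives posterior Gamma(α+Σx, β+Σt) = Gamma(86, 43).
Posterior mean = α'/β' = 86/43 = 2.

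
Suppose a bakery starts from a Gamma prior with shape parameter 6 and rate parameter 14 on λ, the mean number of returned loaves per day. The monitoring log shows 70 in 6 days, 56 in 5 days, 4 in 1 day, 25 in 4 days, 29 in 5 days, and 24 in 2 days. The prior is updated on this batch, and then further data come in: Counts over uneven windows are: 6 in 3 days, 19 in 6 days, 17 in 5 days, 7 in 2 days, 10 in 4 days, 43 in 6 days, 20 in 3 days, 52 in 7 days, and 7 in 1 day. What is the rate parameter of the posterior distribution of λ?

74

Total count: 70 + 56 + 4 + 25 + 29 + 24 = 208.
Total exposure: 6 + 5 + 1 + 4 + 5 + 2 = 23 days.
After the first batch: Gamma(6 + 208, 14 + 23) = Gamma(214, 37).
Total count: 6 + 19 + 17 + 7 + 10 + 43 + 20 + 52 + 7 = 181.
Total exposure: 3 + 6 + 5 + 2 + 4 + 6 + 3 + 7 + 1 = 37 days.
After the second batch: Gamma(214 + 181, 37 + 37) = Gamma(395, 74).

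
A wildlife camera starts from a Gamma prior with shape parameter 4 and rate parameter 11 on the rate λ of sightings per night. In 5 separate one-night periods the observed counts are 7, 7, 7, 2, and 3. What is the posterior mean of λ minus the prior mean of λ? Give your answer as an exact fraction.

133/88

Total count: 7 + 7 + 7 + 2 + 3 = 26.
Total exposure: 5 nights.
By Gamma–Poisson conjugacy, the posterior is Gamma(α + Σx, β + Σt) = Gamma(4 + 26, 11 + 5) = Gamma(30, 16).
Posterior mean = 30/16 = 15/8; prior mean = 4/11 = 4/11. Difference = 15/8 − 4/11 = 133/88.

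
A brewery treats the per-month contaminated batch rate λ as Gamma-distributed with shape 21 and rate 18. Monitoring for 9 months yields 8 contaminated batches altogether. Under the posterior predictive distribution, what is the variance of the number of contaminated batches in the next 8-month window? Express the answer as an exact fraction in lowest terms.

Total count 8 over total exposure 9 months.
The Gamma prior is conjugate for the Poisson rate, so λ | data ~ Gamma(21+8, 18+9) = Gamma(29, 27).
The posterior predictive for a window of length T is Negative Binomial with variance T·α'·(β'+T)/β'² = 8·29·35/729 = 8120/729.

8120/729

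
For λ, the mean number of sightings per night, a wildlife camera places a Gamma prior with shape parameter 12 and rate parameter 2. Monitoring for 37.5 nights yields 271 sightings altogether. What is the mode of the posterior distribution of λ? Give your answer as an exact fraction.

Total count 271 over total exposure 37.5 nights.
By Gamma–Poisson conjugacy, the posterior is Gamma(α + Σx, β + Σt) = Gamma(12 + 271, 2 + 37.5) = Gamma(283, 79/2).
Posterior mode = (α'−1)/β' = 282/(79/2) = 564/79.

564/79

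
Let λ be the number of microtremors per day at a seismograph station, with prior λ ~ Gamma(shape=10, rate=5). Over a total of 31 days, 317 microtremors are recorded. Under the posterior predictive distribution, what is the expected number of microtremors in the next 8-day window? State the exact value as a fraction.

Total count 317 over total exposure 31 days.
Gamma(α, β) with Poisson data over total exposure Σt gives posterior Gamma(α+Σx, β+Σt) = Gamma(327, 36).
Predictive mean over an 8-day window = T·E[λ|data] = 8·327/36 = 218/3.

218/3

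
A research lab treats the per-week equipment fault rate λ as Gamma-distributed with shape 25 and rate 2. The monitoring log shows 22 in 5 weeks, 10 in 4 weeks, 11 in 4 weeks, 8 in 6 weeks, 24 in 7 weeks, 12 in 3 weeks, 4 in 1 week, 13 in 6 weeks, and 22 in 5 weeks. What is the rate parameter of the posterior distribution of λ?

Total count: 22 + 10 + 11 + 8 + 24 + 12 + 4 + 13 + 22 = 126.
Total exposure: 5 + 4 + 4 + 6 + 7 + 3 + 1 + 6 + 5 = 41 weeks.
The Gamma prior is conjugate for the Poisson rate, so λ | data ~ Gamma(25+126, 2+41) = Gamma(151, 43).

43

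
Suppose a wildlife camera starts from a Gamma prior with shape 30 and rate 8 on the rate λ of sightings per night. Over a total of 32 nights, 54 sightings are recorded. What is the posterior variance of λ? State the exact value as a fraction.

Total count 54 over total exposure 32 nights.
The Gamma prior is conjugate for the Poisson rate, so λ | data ~ Gamma(30+54, 8+32) = Gamma(84, 40).
Posterior variance = α'/β'² = 84/1600 = 21/400.

21/400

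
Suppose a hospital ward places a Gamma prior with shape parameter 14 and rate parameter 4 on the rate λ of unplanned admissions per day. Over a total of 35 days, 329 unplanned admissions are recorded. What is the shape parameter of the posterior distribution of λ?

343

Total count 329 over total exposure 35 days.
The Gamma prior is conjugate for the Poisson rate, so λ | data ~ Gamma(14+329, 4+35) = Gamma(343, 39).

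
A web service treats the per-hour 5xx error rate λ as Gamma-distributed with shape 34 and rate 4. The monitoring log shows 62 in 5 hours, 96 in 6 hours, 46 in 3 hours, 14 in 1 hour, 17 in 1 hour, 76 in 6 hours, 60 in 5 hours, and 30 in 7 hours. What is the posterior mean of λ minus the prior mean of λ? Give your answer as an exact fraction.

Total count: 62 + 96 + 46 + 14 + 17 + 76 + 60 + 30 = 401.
Total exposure: 5 + 6 + 3 + 1 + 1 + 6 + 5 + 7 = 34 hours.
Posterior: α' = 34 + 401 = 435, β' = 4 + 34 = 38.
Posterior mean = 435/38 = 435/38; prior mean = 34/4 = 17/2. Difference = 435/38 − 17/2 = 56/19.

56/19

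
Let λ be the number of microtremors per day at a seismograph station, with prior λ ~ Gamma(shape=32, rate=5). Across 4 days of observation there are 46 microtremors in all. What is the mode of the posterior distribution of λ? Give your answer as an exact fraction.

77/9

Total count 46 over total exposure 4 days.
Conjugate update: add total count to the shape and total exposure to the rate, giving Gamma(78, 9).
Posterior mode = (α'−1)/β' = 77/9.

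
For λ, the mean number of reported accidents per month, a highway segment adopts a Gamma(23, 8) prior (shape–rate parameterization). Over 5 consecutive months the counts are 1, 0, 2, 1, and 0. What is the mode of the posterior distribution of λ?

Total count: 1 + 0 + 2 + 1 + 0 = 4.
Total exposure: 5 months.
By Gamma–Poisson conjugacy, the posterior is Gamma(α + Σx, β + Σt) = Gamma(23 + 4, 8 + 5) = Gamma(27, 13).
Posterior mode = (α'−1)/β' = 26/13 = 2.

2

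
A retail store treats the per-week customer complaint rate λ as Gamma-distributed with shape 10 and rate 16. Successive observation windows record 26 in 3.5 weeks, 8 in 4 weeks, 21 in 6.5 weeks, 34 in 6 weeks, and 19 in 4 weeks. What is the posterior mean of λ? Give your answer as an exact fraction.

Total count: 26 + 8 + 21 + 34 + 19 = 108.
Total exposure: 3.5 + 4 + 6.5 + 6 + 4 = 24 weeks.
Conjugate update: add total count to the shape and total exposure to the rate, giving Gamma(118, 40).
Posterior mean = α'/β' = 118/40 = 59/20.

59/20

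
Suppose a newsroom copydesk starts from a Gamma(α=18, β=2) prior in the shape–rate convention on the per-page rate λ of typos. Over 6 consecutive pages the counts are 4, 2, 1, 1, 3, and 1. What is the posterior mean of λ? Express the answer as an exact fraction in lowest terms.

15/4

Total count: 4 + 2 + 1 + 1 + 3 + 1 = 12.
Total exposure: 6 pages.
The Gamma prior is conjugate for the Poisson rate, so λ | data ~ Gamma(18+12, 2+6) = Gamma(30, 8).
Posterior mean = α'/β' = 30/8 = 15/4.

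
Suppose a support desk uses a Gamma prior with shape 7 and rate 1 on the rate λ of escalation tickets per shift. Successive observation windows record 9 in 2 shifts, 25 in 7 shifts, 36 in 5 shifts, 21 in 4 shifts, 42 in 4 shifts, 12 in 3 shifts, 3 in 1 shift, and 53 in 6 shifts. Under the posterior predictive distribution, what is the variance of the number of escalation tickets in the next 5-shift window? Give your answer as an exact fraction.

39520/1089

Total count: 9 + 25 + 36 + 21 + 42 + 12 + 3 + 53 = 201.
Total exposure: 2 + 7 + 5 + 4 + 4 + 3 + 1 + 6 = 32 shifts.
The Gamma prior is conjugate for the Poisson rate, so λ | data ~ Gamma(7+201, 1+32) = Gamma(208, 33).
The posterior predictive for a window of length T is Negative Binomial with variance T·α'·(β'+T)/β'² = 5·208·38/1089 = 39520/1089.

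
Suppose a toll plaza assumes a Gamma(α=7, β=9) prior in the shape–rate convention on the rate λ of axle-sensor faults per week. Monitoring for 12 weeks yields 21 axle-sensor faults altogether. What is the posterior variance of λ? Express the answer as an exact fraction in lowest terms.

4/63

Total count 21 over total exposure 12 weeks.
By Gamma–Poisson conjugacy, the posterior is Gamma(α + Σx, β + Σt) = Gamma(7 + 21, 9 + 12) = Gamma(28, 21).
Posterior variance = α'/β'² = 28/441 = 4/63.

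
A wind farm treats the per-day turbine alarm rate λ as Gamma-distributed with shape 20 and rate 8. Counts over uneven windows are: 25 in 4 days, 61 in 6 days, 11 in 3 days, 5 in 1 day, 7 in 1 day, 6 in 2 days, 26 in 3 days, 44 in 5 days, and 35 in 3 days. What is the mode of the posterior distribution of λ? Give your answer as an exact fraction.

239/36

Total count: 25 + 61 + 11 + 5 + 7 + 6 + 26 + 44 + 35 = 220.
Total exposure: 4 + 6 + 3 + 1 + 1 + 2 + 3 + 5 + 3 = 28 days.
By Gamma–Poisson conjugacy, the posterior is Gamma(α + Σx, β + Σt) = Gamma(20 + 220, 8 + 28) = Gamma(240, 36).
Posterior mode = (α'−1)/β' = 239/36.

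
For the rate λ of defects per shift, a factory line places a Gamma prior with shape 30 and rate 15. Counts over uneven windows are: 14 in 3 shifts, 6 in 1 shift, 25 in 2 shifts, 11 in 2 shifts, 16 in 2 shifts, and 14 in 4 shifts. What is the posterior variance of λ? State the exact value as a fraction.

4/29

Total count: 14 + 6 + 25 + 11 + 16 + 14 = 86.
Total exposure: 3 + 1 + 2 + 2 + 2 + 4 = 14 shifts.
By Gamma–Poisson conjugacy, the posterior is Gamma(α + Σx, β + Σt) = Gamma(30 + 86, 15 + 14) = Gamma(116, 29).
Posterior variance = α'/β'² = 116/841 = 4/29.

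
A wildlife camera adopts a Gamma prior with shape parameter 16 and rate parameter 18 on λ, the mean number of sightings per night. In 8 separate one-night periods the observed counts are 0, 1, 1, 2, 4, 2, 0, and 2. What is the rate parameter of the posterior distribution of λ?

Total count: 0 + 1 + 1 + 2 + 4 + 2 + 0 + 2 = 12.
Total exposure: 8 nights.
Gamma(α, β) with Poisson data over total exposure Σt gives posterior Gamma(α+Σx, β+Σt) = Gamma(28, 26).

26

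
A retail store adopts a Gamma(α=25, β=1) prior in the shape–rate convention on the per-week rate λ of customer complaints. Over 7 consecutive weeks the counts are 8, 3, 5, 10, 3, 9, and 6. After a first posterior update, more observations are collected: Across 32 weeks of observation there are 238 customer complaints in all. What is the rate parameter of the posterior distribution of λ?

Total count: 8 + 3 + 5 + 10 + 3 + 9 + 6 = 44.
Total exposure: 7 weeks.
After the first batch: Gamma(25 + 44, 1 + 7) = Gamma(69, 8).
Total count 238 over total exposure 32 weeks.
After the second batch: Gamma(69 + 238, 8 + 32) = Gamma(307, 40).

40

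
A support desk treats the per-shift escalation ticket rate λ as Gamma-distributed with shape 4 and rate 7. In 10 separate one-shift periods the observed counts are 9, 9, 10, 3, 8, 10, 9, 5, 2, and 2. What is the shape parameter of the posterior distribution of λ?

71

Total count: 9 + 9 + 10 + 3 + 8 + 10 + 9 + 5 + 2 + 2 = 67.
Total exposure: 10 shifts.
Posterior: α' = 4 + 67 = 71, β' = 7 + 10 = 17.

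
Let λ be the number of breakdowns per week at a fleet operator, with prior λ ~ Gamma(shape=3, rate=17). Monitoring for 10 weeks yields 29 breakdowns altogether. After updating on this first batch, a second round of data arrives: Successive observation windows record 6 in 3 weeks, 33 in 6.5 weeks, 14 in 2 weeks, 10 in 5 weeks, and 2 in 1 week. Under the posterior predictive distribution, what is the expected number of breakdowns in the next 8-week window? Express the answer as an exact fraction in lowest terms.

Total count 29 over total exposure 10 weeks.
After the first batch: Gamma(3 + 29, 17 + 10) = Gamma(32, 27).
Total count: 6 + 33 + 14 + 10 + 2 = 65.
Total exposure: 3 + 6.5 + 2 + 5 + 1 = 17.5 weeks.
After the second batch: Gamma(32 + 65, 27 + 17.5) = Gamma(97, 89/2).
Predictive mean over an 8-week window = T·E[λ|data] = 8·97/(89/2) = 1552/89.

1552/89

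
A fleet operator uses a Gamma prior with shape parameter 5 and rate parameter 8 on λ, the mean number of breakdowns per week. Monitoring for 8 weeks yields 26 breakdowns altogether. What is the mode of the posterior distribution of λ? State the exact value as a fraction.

Total count 26 over total exposure 8 weeks.
Gamma(α, β) with Poisson data over total exposure Σt gives posterior Gamma(α+Σx, β+Σt) = Gamma(31, 16).
Posterior mode = (α'−1)/β' = 30/16 = 15/8.

15/8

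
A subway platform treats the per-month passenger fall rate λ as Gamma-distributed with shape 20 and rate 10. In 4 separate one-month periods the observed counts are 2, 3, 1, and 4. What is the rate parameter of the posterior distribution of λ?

Total count: 2 + 3 + 1 + 4 = 10.
Total exposure: 4 months.
Posterior: α' = 20 + 10 = 30, β' = 10 + 4 = 14.

14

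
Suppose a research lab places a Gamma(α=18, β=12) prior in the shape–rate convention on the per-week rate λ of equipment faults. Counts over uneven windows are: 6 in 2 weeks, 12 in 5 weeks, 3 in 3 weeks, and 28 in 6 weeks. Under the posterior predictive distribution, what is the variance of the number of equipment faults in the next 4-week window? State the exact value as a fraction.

536/49

Total count: 6 + 12 + 3 + 28 = 49.
Total exposure: 2 + 5 + 3 + 6 = 16 weeks.
Posterior: α' = 18 + 49 = 67, β' = 12 + 16 = 28.
The posterior predictive for a window of length T is Negative Binomial with variance T·α'·(β'+T)/β'² = 4·67·32/784 = 536/49.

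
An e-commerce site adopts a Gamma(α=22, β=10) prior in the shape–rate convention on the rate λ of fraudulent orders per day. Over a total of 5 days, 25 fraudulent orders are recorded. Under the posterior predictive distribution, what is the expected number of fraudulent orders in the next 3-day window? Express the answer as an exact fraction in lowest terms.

47/5

Total count 25 over total exposure 5 days.
By Gamma–Poisson conjugacy, the posterior is Gamma(α + Σx, β + Σt) = Gamma(22 + 25, 10 + 5) = Gamma(47, 15).
Predictive mean over a 3-day window = T·E[λ|data] = 3·47/15 = 47/5.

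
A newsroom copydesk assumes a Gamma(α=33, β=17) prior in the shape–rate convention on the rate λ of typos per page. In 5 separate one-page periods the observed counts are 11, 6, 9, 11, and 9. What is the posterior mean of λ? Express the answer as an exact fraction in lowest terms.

Total count: 11 + 6 + 9 + 11 + 9 = 46.
Total exposure: 5 pages.
By Gamma–Poisson conjugacy, the posterior is Gamma(α + Σx, β + Σt) = Gamma(33 + 46, 17 + 5) = Gamma(79, 22).
Posterior mean = α'/β' = 79/22.

79/22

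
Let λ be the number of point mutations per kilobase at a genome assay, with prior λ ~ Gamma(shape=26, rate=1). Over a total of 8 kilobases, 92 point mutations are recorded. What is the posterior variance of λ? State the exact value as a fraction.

118/81

Total count 92 over total exposure 8 kilobases.
By Gamma–Poisson conjugacy, the posterior is Gamma(α + Σx, β + Σt) = Gamma(26 + 92, 1 + 8) = Gamma(118, 9).
Posterior variance = α'/β'² = 118/81.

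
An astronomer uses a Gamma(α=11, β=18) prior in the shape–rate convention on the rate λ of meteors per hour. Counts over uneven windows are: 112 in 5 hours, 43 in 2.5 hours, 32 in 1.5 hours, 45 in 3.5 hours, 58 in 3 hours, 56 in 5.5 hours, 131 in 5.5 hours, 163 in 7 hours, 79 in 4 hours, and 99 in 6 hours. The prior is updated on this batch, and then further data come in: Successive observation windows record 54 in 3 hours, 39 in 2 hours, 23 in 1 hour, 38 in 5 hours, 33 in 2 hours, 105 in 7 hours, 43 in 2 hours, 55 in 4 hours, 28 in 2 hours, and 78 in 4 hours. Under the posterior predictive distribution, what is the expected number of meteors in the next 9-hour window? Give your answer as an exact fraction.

23850/187

Total count: 112 + 43 + 32 + 45 + 58 + 56 + 131 + 163 + 79 + 99 = 818.
Total exposure: 5 + 2.5 + 1.5 + 3.5 + 3 + 5.5 + 5.5 + 7 + 4 + 6 = 43.5 hours.
After the first batch: Gamma(11 + 818, 18 + 43.5) = Gamma(829, 123/2).
Total count: 54 + 39 + 23 + 38 + 33 + 105 + 43 + 55 + 28 + 78 = 496.
Total exposure: 3 + 2 + 1 + 5 + 2 + 7 + 2 + 4 + 2 + 4 = 32 hours.
After the second batch: Gamma(829 + 496, 123/2 + 32) = Gamma(1325, 187/2).
Predictive mean over a 9-hour window = T·E[λ|data] = 9·1325/(187/2) = 23850/187.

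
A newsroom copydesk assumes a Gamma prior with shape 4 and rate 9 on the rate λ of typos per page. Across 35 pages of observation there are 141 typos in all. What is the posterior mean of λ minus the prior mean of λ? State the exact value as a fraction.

1129/396

Total count 141 over total exposure 35 pages.
Posterior: α' = 4 + 141 = 145, β' = 9 + 35 = 44.
Posterior mean = 145/44 = 145/44; prior mean = 4/9 = 4/9. Difference = 145/44 − 4/9 = 1129/396.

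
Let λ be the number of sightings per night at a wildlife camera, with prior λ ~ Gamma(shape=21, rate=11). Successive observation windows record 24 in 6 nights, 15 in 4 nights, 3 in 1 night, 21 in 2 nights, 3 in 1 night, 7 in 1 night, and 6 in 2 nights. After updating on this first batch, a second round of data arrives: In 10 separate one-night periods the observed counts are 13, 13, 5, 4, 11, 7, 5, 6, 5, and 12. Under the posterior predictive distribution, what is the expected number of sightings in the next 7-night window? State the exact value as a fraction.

1267/38

Total count: 24 + 15 + 3 + 21 + 3 + 7 + 6 = 79.
Total exposure: 6 + 4 + 1 + 2 + 1 + 1 + 2 = 17 nights.
After the first batch: Gamma(21 + 79, 11 + 17) = Gamma(100, 28).
Total count: 13 + 13 + 5 + 4 + 11 + 7 + 5 + 6 + 5 + 12 = 81.
Total exposure: 10 nights.
After the second batch: Gamma(100 + 81, 28 + 10) = Gamma(181, 38).
Predictive mean over a 7-night window = T·E[λ|data] = 7·181/38 = 1267/38.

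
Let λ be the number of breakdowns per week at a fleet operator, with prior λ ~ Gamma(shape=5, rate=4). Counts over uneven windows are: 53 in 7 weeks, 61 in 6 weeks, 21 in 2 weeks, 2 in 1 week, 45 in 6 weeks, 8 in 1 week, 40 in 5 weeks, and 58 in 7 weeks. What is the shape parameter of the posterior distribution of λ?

Total count: 53 + 61 + 21 + 2 + 45 + 8 + 40 + 58 = 288.
Total exposure: 7 + 6 + 2 + 1 + 6 + 1 + 5 + 7 = 35 weeks.
The Gamma prior is conjugate for the Poisson rate, so λ | data ~ Gamma(5+288, 4+35) = Gamma(293, 39).

293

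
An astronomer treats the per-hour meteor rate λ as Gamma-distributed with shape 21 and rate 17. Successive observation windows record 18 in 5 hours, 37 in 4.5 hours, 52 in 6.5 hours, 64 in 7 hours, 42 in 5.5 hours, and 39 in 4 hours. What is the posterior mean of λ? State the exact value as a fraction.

Total count: 18 + 37 + 52 + 64 + 42 + 39 = 252.
Total exposure: 5 + 4.5 + 6.5 + 7 + 5.5 + 4 = 32.5 hours.
Conjugate update: add total count to the shape and total exposure to the rate, giving Gamma(273, 99/2).
Posterior mean = α'/β' = 273/(99/2) = 182/33.

182/33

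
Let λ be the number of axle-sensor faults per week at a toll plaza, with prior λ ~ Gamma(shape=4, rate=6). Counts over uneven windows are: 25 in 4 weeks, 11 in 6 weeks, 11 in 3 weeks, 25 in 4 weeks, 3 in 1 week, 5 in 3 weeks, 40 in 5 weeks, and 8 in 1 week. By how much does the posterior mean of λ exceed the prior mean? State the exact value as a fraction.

Total count: 25 + 11 + 11 + 25 + 3 + 5 + 40 + 8 = 128.
Total exposure: 4 + 6 + 3 + 4 + 1 + 3 + 5 + 1 = 27 weeks.
Conjugate update: add total count to the shape and total exposure to the rate, giving Gamma(132, 33).
Posterior mean = 132/33 = 4; prior mean = 4/6 = 2/3. Difference = 4 − 2/3 = 10/3.

10/3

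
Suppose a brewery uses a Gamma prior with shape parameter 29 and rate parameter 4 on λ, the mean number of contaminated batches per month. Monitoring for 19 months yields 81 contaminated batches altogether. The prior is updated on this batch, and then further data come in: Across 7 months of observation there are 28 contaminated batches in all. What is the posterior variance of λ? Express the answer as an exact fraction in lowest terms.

23/150

Total count 81 over total exposure 19 months.
After the first batch: Gamma(29 + 81, 4 + 19) = Gamma(110, 23).
Total count 28 over total exposure 7 months.
After the second batch: Gamma(110 + 28, 23 + 7) = Gamma(138, 30).
Posterior variance = α'/β'² = 138/900 = 23/150.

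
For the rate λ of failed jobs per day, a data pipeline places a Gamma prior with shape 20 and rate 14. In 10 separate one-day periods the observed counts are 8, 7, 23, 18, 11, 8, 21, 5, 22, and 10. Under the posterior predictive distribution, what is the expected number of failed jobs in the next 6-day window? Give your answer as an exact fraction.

Total count: 8 + 7 + 23 + 18 + 11 + 8 + 21 + 5 + 22 + 10 = 133.
Total exposure: 10 days.
Gamma(α, β) with Poisson data over total exposure Σt gives posterior Gamma(α+Σx, β+Σt) = Gamma(153, 24).
Predictive mean over a 6-day window = T·E[λ|data] = 6·153/24 = 153/4.

153/4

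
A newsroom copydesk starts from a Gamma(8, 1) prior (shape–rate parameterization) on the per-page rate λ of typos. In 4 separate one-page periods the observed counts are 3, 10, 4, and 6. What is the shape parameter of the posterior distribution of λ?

31

Total count: 3 + 10 + 4 + 6 = 23.
Total exposure: 4 pages.
Gamma(α, β) with Poisson data over total exposure Σt gives posterior Gamma(α+Σx, β+Σt) = Gamma(31, 5).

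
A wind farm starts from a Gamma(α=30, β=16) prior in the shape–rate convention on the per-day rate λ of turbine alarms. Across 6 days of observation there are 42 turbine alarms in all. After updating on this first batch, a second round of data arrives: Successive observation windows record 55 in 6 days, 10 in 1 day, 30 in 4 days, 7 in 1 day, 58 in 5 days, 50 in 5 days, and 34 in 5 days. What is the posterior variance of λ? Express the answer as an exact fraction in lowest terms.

Total count 42 over total exposure 6 days.
After the first batch: Gamma(30 + 42, 16 + 6) = Gamma(72, 22).
Total count: 55 + 10 + 30 + 7 + 58 + 50 + 34 = 244.
Total exposure: 6 + 1 + 4 + 1 + 5 + 5 + 5 = 27 days.
After the second batch: Gamma(72 + 244, 22 + 27) = Gamma(316, 49).
Posterior variance = α'/β'² = 316/2401.

316/2401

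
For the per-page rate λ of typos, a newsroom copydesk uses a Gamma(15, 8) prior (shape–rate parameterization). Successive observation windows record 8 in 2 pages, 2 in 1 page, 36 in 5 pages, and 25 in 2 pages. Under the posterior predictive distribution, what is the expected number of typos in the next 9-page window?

43

Total count: 8 + 2 + 36 + 25 = 71.
Total exposure: 2 + 1 + 5 + 2 = 10 pages.
By Gamma–Poisson conjugacy, the posterior is Gamma(α + Σx, β + Σt) = Gamma(15 + 71, 8 + 10) = Gamma(86, 18).
Predictive mean over a 9-page window = T·E[λ|data] = 9·86/18 = 43.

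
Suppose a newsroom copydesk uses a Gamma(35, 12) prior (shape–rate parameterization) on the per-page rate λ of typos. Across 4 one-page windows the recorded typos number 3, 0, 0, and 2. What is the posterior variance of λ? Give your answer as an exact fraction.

Total count: 3 + 0 + 0 + 2 = 5.
Total exposure: 4 pages.
Posterior: α' = 35 + 5 = 40, β' = 12 + 4 = 16.
Posterior variance = α'/β'² = 40/256 = 5/32.

5/32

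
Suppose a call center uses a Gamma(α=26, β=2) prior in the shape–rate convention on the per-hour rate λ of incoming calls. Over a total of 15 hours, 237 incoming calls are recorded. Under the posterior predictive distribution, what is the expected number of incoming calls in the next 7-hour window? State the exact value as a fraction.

1841/17

Total count 237 over total exposure 15 hours.
Conjugate update: add total count to the shape and total exposure to the rate, giving Gamma(263, 17).
Predictive mean over a 7-hour window = T·E[λ|data] = 7·263/17 = 1841/17.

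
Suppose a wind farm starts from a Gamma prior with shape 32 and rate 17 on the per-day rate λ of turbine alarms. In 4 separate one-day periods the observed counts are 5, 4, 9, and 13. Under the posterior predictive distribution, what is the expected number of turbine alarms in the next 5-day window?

Total count: 5 + 4 + 9 + 13 = 31.
Total exposure: 4 days.
Gamma(α, β) with Poisson data over total exposure Σt gives posterior Gamma(α+Σx, β+Σt) = Gamma(63, 21).
Predictive mean over a 5-day window = T·E[λ|data] = 5·63/21 = 15.

15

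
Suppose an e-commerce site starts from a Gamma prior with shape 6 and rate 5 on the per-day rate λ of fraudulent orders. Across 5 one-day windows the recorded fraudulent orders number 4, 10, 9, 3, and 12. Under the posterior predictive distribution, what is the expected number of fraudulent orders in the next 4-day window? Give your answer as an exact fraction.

88/5

Total count: 4 + 10 + 9 + 3 + 12 = 38.
Total exposure: 5 days.
Conjugate update: add total count to the shape and total exposure to the rate, giving Gamma(44, 10).
Predictive mean over a 4-day window = T·E[λ|data] = 4·44/10 = 88/5.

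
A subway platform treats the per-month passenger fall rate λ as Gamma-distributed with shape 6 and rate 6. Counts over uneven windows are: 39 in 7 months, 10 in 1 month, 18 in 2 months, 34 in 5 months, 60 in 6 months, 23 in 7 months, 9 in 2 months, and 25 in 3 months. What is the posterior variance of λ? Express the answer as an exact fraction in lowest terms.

224/1521

Total count: 39 + 10 + 18 + 34 + 60 + 23 + 9 + 25 = 218.
Total exposure: 7 + 1 + 2 + 5 + 6 + 7 + 2 + 3 = 33 months.
Gamma(α, β) with Poisson data over total exposure Σt gives posterior Gamma(α+Σx, β+Σt) = Gamma(224, 39).
Posterior variance = α'/β'² = 224/1521.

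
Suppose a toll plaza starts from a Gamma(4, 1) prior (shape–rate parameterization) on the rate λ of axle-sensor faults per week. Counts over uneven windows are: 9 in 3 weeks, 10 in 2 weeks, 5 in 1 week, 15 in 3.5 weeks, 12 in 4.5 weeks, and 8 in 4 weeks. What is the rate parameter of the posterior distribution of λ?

19

Total count: 9 + 10 + 5 + 15 + 12 + 8 = 59.
Total exposure: 3 + 2 + 1 + 3.5 + 4.5 + 4 = 18 weeks.
By Gamma–Poisson conjugacy, the posterior is Gamma(α + Σx, β + Σt) = Gamma(4 + 59, 1 + 18) = Gamma(63, 19).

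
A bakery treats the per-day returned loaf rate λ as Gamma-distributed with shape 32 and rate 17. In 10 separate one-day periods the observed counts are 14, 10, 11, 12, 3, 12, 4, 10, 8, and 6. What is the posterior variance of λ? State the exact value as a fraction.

Total count: 14 + 10 + 11 + 12 + 3 + 12 + 4 + 10 + 8 + 6 = 90.
Total exposure: 10 days.
Posterior: α' = 32 + 90 = 122, β' = 17 + 10 = 27.
Posterior variance = α'/β'² = 122/729.

122/729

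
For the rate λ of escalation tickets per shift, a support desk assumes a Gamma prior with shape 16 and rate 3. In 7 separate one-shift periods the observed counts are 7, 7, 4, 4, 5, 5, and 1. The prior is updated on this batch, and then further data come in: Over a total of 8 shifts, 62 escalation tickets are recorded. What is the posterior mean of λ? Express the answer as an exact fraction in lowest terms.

37/6

Total count: 7 + 7 + 4 + 4 + 5 + 5 + 1 = 33.
Total exposure: 7 shifts.
After the first batch: Gamma(16 + 33, 3 + 7) = Gamma(49, 10).
Total count 62 over total exposure 8 shifts.
After the second batch: Gamma(49 + 62, 10 + 8) = Gamma(111, 18).
Posterior mean = α'/β' = 111/18 = 37/6.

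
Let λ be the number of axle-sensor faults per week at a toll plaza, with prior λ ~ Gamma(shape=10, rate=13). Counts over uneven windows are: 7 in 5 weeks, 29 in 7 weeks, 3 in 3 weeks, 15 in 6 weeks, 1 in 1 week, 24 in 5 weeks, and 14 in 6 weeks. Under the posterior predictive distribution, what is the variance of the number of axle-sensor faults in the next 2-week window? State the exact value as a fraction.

2472/529

Total count: 7 + 29 + 3 + 15 + 1 + 24 + 14 = 93.
Total exposure: 5 + 7 + 3 + 6 + 1 + 5 + 6 = 33 weeks.
The Gamma prior is conjugate for the Poisson rate, so λ | data ~ Gamma(10+93, 13+33) = Gamma(103, 46).
The posterior predictive for a window of length T is Negative Binomial with variance T·α'·(β'+T)/β'² = 2·103·48/2116 = 2472/529.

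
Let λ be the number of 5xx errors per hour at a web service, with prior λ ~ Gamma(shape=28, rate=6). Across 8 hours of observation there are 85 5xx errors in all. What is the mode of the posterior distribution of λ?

Total count 85 over total exposure 8 hours.
By Gamma–Poisson conjugacy, the posterior is Gamma(α + Σx, β + Σt) = Gamma(28 + 85, 6 + 8) = Gamma(113, 14).
Posterior mode = (α'−1)/β' = 112/14 = 8.

8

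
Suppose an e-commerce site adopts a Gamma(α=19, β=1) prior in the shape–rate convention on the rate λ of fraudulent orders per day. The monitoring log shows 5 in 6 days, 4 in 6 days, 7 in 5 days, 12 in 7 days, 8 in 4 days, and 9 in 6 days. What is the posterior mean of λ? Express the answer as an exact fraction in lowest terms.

Total count: 5 + 4 + 7 + 12 + 8 + 9 = 45.
Total exposure: 6 + 6 + 5 + 7 + 4 + 6 = 34 days.
By Gamma–Poisson conjugacy, the posterior is Gamma(α + Σx, β + Σt) = Gamma(19 + 45, 1 + 34) = Gamma(64, 35).
Posterior mean = α'/β' = 64/35.

64/35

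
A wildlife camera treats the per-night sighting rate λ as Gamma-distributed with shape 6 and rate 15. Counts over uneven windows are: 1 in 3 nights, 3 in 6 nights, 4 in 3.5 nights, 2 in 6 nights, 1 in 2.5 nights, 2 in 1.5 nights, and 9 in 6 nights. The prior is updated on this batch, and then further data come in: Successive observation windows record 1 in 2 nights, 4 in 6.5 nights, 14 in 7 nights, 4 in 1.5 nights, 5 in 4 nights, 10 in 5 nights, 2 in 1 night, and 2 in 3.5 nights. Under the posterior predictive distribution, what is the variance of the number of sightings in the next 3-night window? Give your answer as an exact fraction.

8085/2738

Total count: 1 + 3 + 4 + 2 + 1 + 2 + 9 = 22.
Total exposure: 3 + 6 + 3.5 + 6 + 2.5 + 1.5 + 6 = 28.5 nights.
After the first batch: Gamma(6 + 22, 15 + 28.5) = Gamma(28, 87/2).
Total count: 1 + 4 + 14 + 4 + 5 + 10 + 2 + 2 = 42.
Total exposure: 2 + 6.5 + 7 + 1.5 + 4 + 5 + 1 + 3.5 = 30.5 nights.
After the second batch: Gamma(28 + 42, 87/2 + 30.5) = Gamma(70, 74).
The posterior predictive for a window of length T is Negative Binomial with variance T·α'·(β'+T)/β'² = 3·70·77/5476 = 8085/2738.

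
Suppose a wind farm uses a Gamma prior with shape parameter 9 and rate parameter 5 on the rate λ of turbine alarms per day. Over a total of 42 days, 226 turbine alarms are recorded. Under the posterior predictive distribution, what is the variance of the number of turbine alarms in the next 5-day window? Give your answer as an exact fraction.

Total count 226 over total exposure 42 days.
Posterior: α' = 9 + 226 = 235, β' = 5 + 42 = 47.
The posterior predictive for a window of length T is Negative Binomial with variance T·α'·(β'+T)/β'² = 5·235·52/2209 = 1300/47.

1300/47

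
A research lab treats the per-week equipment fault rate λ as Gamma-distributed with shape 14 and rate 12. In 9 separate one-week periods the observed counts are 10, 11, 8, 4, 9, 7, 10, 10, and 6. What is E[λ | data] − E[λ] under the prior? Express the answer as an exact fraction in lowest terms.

43/14

Total count: 10 + 11 + 8 + 4 + 9 + 7 + 10 + 10 + 6 = 75.
Total exposure: 9 weeks.
Posterior: α' = 14 + 75 = 89, β' = 12 + 9 = 21.
Posterior mean = 89/21 = 89/21; prior mean = 14/12 = 7/6. Difference = 89/21 − 7/6 = 43/14.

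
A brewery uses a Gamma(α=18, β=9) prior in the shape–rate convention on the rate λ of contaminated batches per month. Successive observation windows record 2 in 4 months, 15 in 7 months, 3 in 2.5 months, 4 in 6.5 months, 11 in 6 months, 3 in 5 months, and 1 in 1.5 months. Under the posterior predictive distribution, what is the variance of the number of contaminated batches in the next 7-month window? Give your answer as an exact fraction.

77406/6889

Total count: 2 + 15 + 3 + 4 + 11 + 3 + 1 = 39.
Total exposure: 4 + 7 + 2.5 + 6.5 + 6 + 5 + 1.5 = 32.5 months.
Gamma(α, β) with Poisson data over total exposure Σt gives posterior Gamma(α+Σx, β+Σt) = Gamma(57, 83/2).
The posterior predictive for a window of length T is Negative Binomial with variance T·α'·(β'+T)/β'² = 7·57·(97/2)/(6889/4) = 77406/6889.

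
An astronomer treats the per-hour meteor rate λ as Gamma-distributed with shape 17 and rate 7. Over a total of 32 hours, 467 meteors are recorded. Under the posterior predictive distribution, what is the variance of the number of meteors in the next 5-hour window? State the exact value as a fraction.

106480/1521

Total count 467 over total exposure 32 hours.
Gamma(α, β) with Poisson data over total exposure Σt gives posterior Gamma(α+Σx, β+Σt) = Gamma(484, 39).
The posterior predictive for a window of length T is Negative Binomial with variance T·α'·(β'+T)/β'² = 5·484·44/1521 = 106480/1521.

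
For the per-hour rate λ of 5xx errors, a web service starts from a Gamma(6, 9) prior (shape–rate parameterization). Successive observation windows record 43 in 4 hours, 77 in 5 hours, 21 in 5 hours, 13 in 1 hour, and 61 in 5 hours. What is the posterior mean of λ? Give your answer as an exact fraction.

Total count: 43 + 77 + 21 + 13 + 61 = 215.
Total exposure: 4 + 5 + 5 + 1 + 5 = 20 hours.
Conjugate update: add total count to the shape and total exposure to the rate, giving Gamma(221, 29).
Posterior mean = α'/β' = 221/29.

221/29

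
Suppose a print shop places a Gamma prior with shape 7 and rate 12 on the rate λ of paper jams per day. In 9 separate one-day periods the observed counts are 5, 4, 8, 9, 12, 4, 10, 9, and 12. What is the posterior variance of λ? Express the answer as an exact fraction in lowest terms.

Total count: 5 + 4 + 8 + 9 + 12 + 4 + 10 + 9 + 12 = 73.
Total exposure: 9 days.
Posterior: α' = 7 + 73 = 80, β' = 12 + 9 = 21.
Posterior variance = α'/β'² = 80/441.

80/441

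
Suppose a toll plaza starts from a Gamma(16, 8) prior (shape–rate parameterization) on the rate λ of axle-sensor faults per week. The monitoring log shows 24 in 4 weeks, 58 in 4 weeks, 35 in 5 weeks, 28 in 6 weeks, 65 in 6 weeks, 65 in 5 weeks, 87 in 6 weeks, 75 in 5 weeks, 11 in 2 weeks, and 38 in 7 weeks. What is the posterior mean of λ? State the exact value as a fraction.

Total count: 24 + 58 + 35 + 28 + 65 + 65 + 87 + 75 + 11 + 38 = 486.
Total exposure: 4 + 4 + 5 + 6 + 6 + 5 + 6 + 5 + 2 + 7 = 50 weeks.
By Gamma–Poisson conjugacy, the posterior is Gamma(α + Σx, β + Σt) = Gamma(16 + 486, 8 + 50) = Gamma(502, 58).
Posterior mean = α'/β' = 502/58 = 251/29.

251/29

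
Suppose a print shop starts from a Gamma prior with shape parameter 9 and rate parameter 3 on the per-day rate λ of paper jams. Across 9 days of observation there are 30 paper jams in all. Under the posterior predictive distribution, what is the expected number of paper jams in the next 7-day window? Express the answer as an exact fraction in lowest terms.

Total count 30 over total exposure 9 days.
By Gamma–Poisson conjugacy, the posterior is Gamma(α + Σx, β + Σt) = Gamma(9 + 30, 3 + 9) = Gamma(39, 12).
Predictive mean over a 7-day window = T·E[λ|data] = 7·39/12 = 91/4.

91/4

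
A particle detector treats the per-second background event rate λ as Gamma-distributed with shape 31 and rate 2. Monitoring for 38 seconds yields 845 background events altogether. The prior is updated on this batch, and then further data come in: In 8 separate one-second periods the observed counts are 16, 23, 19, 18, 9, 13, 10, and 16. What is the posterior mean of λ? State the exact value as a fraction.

125/6

Total count 845 over total exposure 38 seconds.
After the first batch: Gamma(31 + 845, 2 + 38) = Gamma(876, 40).
Total count: 16 + 23 + 19 + 18 + 9 + 13 + 10 + 16 = 124.
Total exposure: 8 seconds.
After the second batch: Gamma(876 + 124, 40 + 8) = Gamma(1000, 48).
Posterior mean = α'/β' = 1000/48 = 125/6.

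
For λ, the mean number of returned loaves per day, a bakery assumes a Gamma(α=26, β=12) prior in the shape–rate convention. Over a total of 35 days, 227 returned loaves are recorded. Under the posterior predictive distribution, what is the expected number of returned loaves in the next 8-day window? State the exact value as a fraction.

Total count 227 over total exposure 35 days.
Gamma(α, β) with Poisson data over total exposure Σt gives posterior Gamma(α+Σx, β+Σt) = Gamma(253, 47).
Predictive mean over an 8-day window = T·E[λ|data] = 8·253/47 = 2024/47.

2024/47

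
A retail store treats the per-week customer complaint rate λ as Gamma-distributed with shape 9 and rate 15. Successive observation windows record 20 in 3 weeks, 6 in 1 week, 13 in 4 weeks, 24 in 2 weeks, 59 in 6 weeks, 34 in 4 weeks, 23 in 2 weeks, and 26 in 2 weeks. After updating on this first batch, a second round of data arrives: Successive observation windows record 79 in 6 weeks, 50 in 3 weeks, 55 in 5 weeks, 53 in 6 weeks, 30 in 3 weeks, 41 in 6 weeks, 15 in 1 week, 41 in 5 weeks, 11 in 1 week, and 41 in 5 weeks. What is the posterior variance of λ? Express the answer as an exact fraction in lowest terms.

Total count: 20 + 6 + 13 + 24 + 59 + 34 + 23 + 26 = 205.
Total exposure: 3 + 1 + 4 + 2 + 6 + 4 + 2 + 2 = 24 weeks.
After the first batch: Gamma(9 + 205, 15 + 24) = Gamma(214, 39).
Total count: 79 + 50 + 55 + 53 + 30 + 41 + 15 + 41 + 11 + 41 = 416.
Total exposure: 6 + 3 + 5 + 6 + 3 + 6 + 1 + 5 + 1 + 5 = 41 weeks.
After the second batch: Gamma(214 + 416, 39 + 41) = Gamma(630, 80).
Posterior variance = α'/β'² = 630/6400 = 63/640.

63/640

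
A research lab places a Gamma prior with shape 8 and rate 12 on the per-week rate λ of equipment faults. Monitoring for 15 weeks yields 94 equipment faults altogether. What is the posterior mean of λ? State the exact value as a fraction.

Total count 94 over total exposure 15 weeks.
Conjugate update: add total count to the shape and total exposure to the rate, giving Gamma(102, 27).
Posterior mean = α'/β' = 102/27 = 34/9.

34/9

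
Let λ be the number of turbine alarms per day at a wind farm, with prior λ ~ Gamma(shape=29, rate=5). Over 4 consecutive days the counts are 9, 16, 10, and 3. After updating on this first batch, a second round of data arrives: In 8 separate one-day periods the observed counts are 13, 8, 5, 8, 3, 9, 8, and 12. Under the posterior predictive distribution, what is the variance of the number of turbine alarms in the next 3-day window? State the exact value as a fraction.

Total count: 9 + 16 + 10 + 3 = 38.
Total exposure: 4 days.
After the first batch: Gamma(29 + 38, 5 + 4) = Gamma(67, 9).
Total count: 13 + 8 + 5 + 8 + 3 + 9 + 8 + 12 = 66.
Total exposure: 8 days.
After the second batch: Gamma(67 + 66, 9 + 8) = Gamma(133, 17).
The posterior predictive for a window of length T is Negative Binomial with variance T·α'·(β'+T)/β'² = 3·133·20/289 = 7980/289.

7980/289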